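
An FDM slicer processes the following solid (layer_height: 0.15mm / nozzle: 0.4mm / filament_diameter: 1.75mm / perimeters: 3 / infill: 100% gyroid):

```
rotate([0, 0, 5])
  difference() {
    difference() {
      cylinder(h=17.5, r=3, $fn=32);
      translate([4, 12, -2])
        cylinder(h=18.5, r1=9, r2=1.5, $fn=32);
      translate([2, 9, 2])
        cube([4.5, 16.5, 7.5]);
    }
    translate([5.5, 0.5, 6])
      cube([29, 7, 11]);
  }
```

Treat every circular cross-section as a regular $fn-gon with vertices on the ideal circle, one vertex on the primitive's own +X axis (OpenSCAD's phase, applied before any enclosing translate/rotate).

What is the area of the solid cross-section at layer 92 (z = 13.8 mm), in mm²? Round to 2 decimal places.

28.09 mm²

At z = 13.8 mm: the cylinder: section is a regular 32-gon, circumradius r=3 (area = (32/2)·3.000²·sin(360°/32) = 28.09 mm²); the cone at (4, 12): at t=0.854 of its height the radius interpolates to r₁+(r₂−r₁)t = 2.595, giving a regular 32-gon of that circumradius (area = (32/2)·2.595²·sin(360°/32) = 21.01 mm²); the cube at (2, 9) is not intersected at this z (z outside [2, 9.5]); Taking the first minus the rest: starting from the r=3 cylinder (28.09 mm²), the cone at (4, 12) misses the remaining region (no effect) — area = 28.09 mm²; the 29×7 cube at (5.5, 0.5) contributes its full rectangle (area 203.00 mm²); Subtracting the remaining from the first: starting from that combined region (28.09 mm²), the 29×7 cube at (5.5, 0.5) misses the remaining region (no effect) — area = 28.09 mm²; (rotated 5° about Z; rotation is an isometry so areas/perimeters/island counts are preserved). Overall, the cross-section is a single solid region. Net area = 28.09 mm².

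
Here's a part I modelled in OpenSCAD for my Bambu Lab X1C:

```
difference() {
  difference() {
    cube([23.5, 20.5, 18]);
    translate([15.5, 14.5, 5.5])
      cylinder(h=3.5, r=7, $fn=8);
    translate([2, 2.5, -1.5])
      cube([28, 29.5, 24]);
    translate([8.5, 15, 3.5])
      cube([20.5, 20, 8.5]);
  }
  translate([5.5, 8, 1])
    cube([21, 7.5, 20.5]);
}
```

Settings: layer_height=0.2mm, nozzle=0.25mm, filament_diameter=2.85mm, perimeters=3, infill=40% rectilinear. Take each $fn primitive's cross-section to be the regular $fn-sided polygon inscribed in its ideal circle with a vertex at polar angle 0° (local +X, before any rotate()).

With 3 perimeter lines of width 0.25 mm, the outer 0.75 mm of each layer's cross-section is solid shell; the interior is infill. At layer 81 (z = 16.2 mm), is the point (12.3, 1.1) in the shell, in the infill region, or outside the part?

infill

At z = 16.2 mm: the cube (footprint 23.5×20.5) is included at this height; the cylinder at (15.5, 14.5) is absent (z outside [5.5, 9]); the 28×29.5 cube at (2, 2.5) contributes its full rectangle; the cube at (8.5, 15) is not intersected at this z (z outside [3.5, 12]); Subtracting the remaining from the first: starting from the 23.5×20.5 cube, the 28×29.5 cube at (2, 2.5) partially overlaps it — only the 387.00 mm² overlap (of its 826.00 mm²) is removed, clipping the outline — 1 connected region; the 21×7.5 cube at (5.5, 8) contributes its full rectangle; Subtracting the remaining from the first: starting from the result so far, the 21×7.5 cube at (5.5, 8) misses the remaining region (no effect) — 1 connected region. Overall, the cross-section is a single solid region. The nearest boundary edge runs (23.50, 0.00)→(0.00, 0.00); distance from the point to it = 1.10 mm. The point is inside the cross-section and 1.10 mm from the nearest boundary — more than the 0.75 mm shell width (3 × 0.25), so it's in the infill interior.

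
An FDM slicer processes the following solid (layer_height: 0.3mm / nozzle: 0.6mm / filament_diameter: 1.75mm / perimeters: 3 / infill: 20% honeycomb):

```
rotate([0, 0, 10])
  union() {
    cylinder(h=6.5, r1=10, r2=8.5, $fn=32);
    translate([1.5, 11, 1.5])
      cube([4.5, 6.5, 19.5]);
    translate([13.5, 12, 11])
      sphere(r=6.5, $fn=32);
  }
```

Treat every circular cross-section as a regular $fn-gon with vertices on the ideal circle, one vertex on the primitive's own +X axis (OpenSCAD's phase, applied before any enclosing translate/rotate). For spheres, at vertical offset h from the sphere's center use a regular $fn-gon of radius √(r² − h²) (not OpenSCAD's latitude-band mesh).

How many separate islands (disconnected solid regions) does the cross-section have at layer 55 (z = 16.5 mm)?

2

At z = 16.5 mm: the cone does not reach this height (z outside [0, 6.5]); the 4.5×6.5 cube at (1.5, 11) contributes its full rectangle; the sphere at (13.5, 12): section is a regular 32-gon, circumradius = √(r²−h²) = √(6.5²−5.5²) = 3.464; Combining (union): the 2 present regions are separate (no shared area or edge), so areas and boundary lengths simply add and each stays a separate island — 2 connected regions; (rotated 10° about Z; rotation is an isometry so areas/perimeters/island counts are preserved). Overall, the cross-section has 2 separate islands. Island count = 2.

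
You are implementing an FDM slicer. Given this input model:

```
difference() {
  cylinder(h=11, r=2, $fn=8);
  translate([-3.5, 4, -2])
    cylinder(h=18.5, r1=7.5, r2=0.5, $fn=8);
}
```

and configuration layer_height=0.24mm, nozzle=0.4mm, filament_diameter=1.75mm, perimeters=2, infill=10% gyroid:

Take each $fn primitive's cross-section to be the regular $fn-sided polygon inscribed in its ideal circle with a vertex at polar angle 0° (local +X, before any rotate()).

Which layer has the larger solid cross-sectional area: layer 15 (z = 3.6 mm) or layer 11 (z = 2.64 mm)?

Layer 15 (z = 3.6): the r=2 cylinder contributes a regular 8-gon of circumradius 2 (area = (8/2)·2.000²·sin(360°/8) = 11.31 mm²); the cone at (-3.5, 4) (r1=7.5→r2=0.5) has section circumradius 5.381 here — a regular 8-gon (area = (8/2)·5.381²·sin(360°/8) = 81.90 mm²); After the difference (first − rest): starting from the r=2 cylinder (11.31 mm²), the cone at (-3.5, 4) partially overlaps it — only the 4.47 mm² overlap (of its 81.90 mm²) is removed, clipping the outline — area = 6.85 mm². So its area = 6.85 mm². Layer 11 (z = 2.64): the r=2 cylinder contributes a regular 8-gon of circumradius 2 (area = (8/2)·2.000²·sin(360°/8) = 11.31 mm²); the cone at (-3.5, 4) (r1=7.5→r2=0.5) has section circumradius 5.744 here — a regular 8-gon (area = (8/2)·5.744²·sin(360°/8) = 93.33 mm²); Taking the first minus the rest: starting from the r=2 cylinder (11.31 mm²), the cone at (-3.5, 4) partially overlaps it — only the 5.77 mm² overlap (of its 93.33 mm²) is removed, clipping the outline — area = 5.54 mm². So its area = 5.54 mm². Layer 15 is larger (6.85 vs 5.54 mm²).

layer 15 (z = 3.6 mm)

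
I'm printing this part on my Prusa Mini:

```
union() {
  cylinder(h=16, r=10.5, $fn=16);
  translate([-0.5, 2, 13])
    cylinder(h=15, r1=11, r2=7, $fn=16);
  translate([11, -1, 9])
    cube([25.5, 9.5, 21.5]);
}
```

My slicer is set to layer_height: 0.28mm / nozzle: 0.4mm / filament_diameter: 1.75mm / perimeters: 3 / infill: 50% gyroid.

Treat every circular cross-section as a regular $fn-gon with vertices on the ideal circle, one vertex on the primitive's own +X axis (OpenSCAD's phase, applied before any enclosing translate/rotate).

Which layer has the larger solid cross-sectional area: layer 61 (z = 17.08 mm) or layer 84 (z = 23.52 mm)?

layer 61 (z = 17.08 mm)

Layer 61 (z = 17.08): the cylinder does not reach this height (z outside [0, 16]); the cone at (-0.5, 2) (r1=11→r2=7) has section circumradius 9.912 here — a regular 16-gon (area = (16/2)·9.912²·sin(360°/16) = 300.78 mm²); the cube at (11, -1) is present — its section is the full 25.5×9.5 rectangle (area 242.25 mm²); Taking the union: the 2 present regions are separate (no shared area or edge), so areas and boundary lengths simply add and each stays a separate island — area = 543.03 mm². So its area = 543.03 mm². Layer 84 (z = 23.52): the cylinder is absent (z outside [0, 16]); the cone at (-0.5, 2): at t=0.701 of its height the radius interpolates to r₁+(r₂−r₁)t = 8.195, giving a regular 16-gon of that circumradius (area = (16/2)·8.195²·sin(360°/16) = 205.59 mm²); the 25.5×9.5 cube at (11, -1) contributes its full rectangle (area 242.25 mm²); Merging all regions: the 2 present regions are separate (no shared area or edge), so areas and boundary lengths simply add and each stays a separate island — area = 447.84 mm². So its area = 447.84 mm². Layer 61 is larger (543.03 vs 447.84 mm²).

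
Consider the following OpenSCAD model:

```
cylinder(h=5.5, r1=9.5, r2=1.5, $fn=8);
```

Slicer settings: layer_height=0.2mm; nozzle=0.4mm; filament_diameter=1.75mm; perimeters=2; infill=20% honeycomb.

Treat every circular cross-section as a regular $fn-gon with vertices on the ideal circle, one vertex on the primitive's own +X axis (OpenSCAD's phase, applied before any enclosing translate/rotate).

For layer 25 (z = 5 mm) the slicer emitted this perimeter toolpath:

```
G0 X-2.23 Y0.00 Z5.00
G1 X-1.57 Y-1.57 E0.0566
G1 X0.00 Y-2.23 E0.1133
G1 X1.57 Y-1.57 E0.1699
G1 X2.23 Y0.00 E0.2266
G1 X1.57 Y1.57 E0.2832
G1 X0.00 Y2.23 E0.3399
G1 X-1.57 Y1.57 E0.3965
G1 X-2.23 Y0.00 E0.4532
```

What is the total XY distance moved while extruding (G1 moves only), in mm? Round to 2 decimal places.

Sum the Euclidean lengths of each G1 segment: total = 13.62 mm.

13.62 mm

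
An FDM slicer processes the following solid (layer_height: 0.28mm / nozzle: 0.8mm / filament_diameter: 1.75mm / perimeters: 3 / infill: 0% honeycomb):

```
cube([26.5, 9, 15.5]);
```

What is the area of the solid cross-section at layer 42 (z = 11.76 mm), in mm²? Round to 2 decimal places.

238.50 mm²

At z = 11.76 mm: the cube is present — its section is the full 26.5×9 rectangle (area 238.50 mm²). Overall, the cross-section is a single solid region. Net area = 238.50 mm².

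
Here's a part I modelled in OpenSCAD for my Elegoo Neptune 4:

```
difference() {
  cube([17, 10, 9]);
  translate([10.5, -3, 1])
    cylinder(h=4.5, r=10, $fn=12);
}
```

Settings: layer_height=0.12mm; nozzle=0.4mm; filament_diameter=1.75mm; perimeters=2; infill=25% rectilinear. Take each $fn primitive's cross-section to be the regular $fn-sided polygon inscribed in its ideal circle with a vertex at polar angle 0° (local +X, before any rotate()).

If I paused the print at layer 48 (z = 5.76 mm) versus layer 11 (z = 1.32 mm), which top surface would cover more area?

Layer 48 (z = 5.76): the cube (footprint 17×10) is included at this height (area 170.00 mm²); the cylinder at (10.5, -3) does not reach this height (z outside [1, 5.5]); Taking the first minus the rest: none of the subtracted shapes is present at this height, so the 17×10 cube is unchanged — area = 170.00 mm². So its area = 170.00 mm². Layer 11 (z = 1.32): the 17×10 cube contributes its full rectangle (area 170.00 mm²); the r=10 cylinder at (10.5, -3) gives a regular 12-gon of circumradius 10 (constant along its height) (area = (12/2)·10.000²·sin(360°/12) = 300.00 mm²); Taking the first minus the rest: starting from the 17×10 cube (170.00 mm²), the r=10 cylinder at (10.5, -3) partially overlaps it — only the 85.22 mm² overlap (of its 300.00 mm²) is removed, clipping the outline — area = 84.78 mm². So its area = 84.78 mm². Layer 48 is larger (170.00 vs 84.78 mm²).

layer 48 (z = 5.76 mm)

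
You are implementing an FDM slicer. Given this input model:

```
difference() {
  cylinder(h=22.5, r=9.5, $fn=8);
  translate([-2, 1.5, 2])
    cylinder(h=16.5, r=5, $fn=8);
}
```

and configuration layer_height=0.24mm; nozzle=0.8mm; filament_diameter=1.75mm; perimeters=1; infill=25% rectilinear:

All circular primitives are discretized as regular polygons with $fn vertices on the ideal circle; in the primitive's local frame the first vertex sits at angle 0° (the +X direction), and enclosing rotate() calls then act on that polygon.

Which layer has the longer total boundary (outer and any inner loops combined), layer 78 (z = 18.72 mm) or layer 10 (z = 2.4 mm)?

layer 10 (z = 2.4 mm)

Layer 78 (z = 18.72): the cylinder: section is a regular 8-gon, circumradius r=9.5 (perimeter = 2·8·9.500·sin(180°/8) = 58.17 mm); the cylinder at (-2, 1.5) is absent (z outside [2, 18.5]); Taking the first minus the rest: none of the subtracted shapes is present at this height, so the r=9.5 cylinder is unchanged — boundary = 58.17 mm. So its perimeter = 58.17 mm. Layer 10 (z = 2.4): the r=9.5 cylinder contributes a regular 8-gon of circumradius 9.5 (perimeter = 2·8·9.500·sin(180°/8) = 58.17 mm); the r=5 cylinder at (-2, 1.5) gives a regular 8-gon of circumradius 5 (constant along its height) (perimeter = 2·8·5.000·sin(180°/8) = 30.61 mm); After the difference (first − rest): starting from the r=9.5 cylinder, the r=5 cylinder at (-2, 1.5) lies wholly inside it (removes its full 70.71 mm² and its 30.61 mm outline becomes a hole wall) — boundary (outer + 1 inner loop) = 88.78 mm. So its perimeter = 88.78 mm. Layer 10 is larger (88.78 vs 58.17 mm).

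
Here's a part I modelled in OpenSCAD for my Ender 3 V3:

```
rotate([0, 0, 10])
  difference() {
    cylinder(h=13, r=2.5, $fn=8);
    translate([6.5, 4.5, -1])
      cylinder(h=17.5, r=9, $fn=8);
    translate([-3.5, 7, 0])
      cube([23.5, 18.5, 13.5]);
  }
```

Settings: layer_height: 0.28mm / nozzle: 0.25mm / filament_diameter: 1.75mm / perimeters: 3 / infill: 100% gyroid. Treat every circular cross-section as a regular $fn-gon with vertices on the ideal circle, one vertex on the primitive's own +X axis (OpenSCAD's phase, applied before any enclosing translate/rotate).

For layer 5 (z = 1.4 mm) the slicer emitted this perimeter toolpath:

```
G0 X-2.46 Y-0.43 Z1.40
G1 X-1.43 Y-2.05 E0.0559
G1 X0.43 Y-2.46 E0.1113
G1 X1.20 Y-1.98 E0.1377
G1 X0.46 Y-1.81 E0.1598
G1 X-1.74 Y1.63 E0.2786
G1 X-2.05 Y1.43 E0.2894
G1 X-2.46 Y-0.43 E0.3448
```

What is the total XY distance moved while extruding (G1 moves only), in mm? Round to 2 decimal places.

Sum the Euclidean lengths of each G1 segment: total = 11.85 mm.

11.85 mm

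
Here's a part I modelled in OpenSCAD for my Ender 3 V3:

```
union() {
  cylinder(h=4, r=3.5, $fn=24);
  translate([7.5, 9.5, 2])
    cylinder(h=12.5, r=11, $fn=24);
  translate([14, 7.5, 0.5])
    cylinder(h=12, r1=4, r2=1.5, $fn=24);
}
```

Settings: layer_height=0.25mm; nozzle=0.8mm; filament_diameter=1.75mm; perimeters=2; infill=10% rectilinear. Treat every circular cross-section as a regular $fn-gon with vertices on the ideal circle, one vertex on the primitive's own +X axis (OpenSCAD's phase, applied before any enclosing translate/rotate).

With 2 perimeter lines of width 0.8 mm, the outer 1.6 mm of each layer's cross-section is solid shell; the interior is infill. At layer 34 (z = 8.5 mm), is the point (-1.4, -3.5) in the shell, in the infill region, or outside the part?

At z = 8.5 mm: the cylinder is not intersected at this z (z outside [0, 4]); the cylinder at (7.5, 9.5): section is a regular 24-gon, circumradius r=11; the cone at (14, 7.5) contributes a regular 24-gon of circumradius 2.333 (interpolated between r1=4 and r2=1.5 at t=0.667); Taking the union: the cone at (14, 7.5) lies entirely inside the r=11 cylinder at (7.5, 9.5), so the union is just the r=11 cylinder at (7.5, 9.5) — 1 connected region. Overall, the cross-section is a single solid region. The nearest boundary edge runs (2.00, -0.03)→(-0.28, 1.72); distance from the point to it = 4.83 mm. The point is not inside any of the regions above, so it lies outside the cross-section (4.83 mm from the nearest boundary).

outside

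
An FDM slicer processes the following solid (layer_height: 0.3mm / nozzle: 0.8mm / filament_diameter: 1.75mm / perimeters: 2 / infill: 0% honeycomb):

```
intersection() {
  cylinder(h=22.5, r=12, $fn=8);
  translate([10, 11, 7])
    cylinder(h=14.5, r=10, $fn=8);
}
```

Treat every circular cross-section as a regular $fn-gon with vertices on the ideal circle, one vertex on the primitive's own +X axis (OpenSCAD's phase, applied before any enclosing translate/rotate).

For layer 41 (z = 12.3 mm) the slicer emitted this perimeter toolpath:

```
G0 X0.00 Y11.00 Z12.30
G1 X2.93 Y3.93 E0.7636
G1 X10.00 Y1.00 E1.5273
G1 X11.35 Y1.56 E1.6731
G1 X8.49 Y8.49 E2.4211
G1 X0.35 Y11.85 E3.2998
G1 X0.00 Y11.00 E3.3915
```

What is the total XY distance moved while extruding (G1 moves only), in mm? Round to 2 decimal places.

Sum the Euclidean lengths of each G1 segment: total = 33.99 mm.

33.99 mm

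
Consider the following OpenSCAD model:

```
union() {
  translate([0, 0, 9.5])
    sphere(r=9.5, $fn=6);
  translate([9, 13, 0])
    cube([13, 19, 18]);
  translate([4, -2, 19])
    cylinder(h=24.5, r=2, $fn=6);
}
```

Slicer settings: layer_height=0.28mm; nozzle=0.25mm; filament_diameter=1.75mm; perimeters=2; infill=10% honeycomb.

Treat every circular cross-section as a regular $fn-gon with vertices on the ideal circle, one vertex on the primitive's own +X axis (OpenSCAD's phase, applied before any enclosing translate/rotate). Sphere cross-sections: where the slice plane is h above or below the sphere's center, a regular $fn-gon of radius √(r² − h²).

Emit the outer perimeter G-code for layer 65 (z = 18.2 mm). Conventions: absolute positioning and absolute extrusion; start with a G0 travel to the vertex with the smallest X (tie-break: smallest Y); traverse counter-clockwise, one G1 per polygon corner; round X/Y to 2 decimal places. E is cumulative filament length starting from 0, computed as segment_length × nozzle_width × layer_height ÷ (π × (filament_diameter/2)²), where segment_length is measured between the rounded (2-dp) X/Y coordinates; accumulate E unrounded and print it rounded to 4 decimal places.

G0 X-3.82 Y0.00 Z18.20
G1 X-1.91 Y-3.30 E0.1110
G1 X1.91 Y-3.30 E0.2221
G1 X3.82 Y0.00 E0.3331
G1 X1.91 Y3.30 E0.4441
G1 X-1.91 Y3.30 E0.5552
G1 X-3.82 Y0.00 E0.6662

At z = 18.2 mm: the r=9.5 sphere contributes a regular 6-gon of circumradius √(9.5²−8.7²) = 3.816; the cube at (9, 13) is not intersected at this z (z outside [0, 18]); the cylinder at (4, -2) does not reach this height (z outside [19, 43.5]); Merging all regions: only the r=9.5 sphere is present, so the union is just that shape — 1 connected region. The outline is a single polygon with 6 vertices. Extrusion per mm of travel: 0.25 × 0.28 / (π × 0.875²) = 0.029103. Accumulating E over each segment gives final E = 0.6662.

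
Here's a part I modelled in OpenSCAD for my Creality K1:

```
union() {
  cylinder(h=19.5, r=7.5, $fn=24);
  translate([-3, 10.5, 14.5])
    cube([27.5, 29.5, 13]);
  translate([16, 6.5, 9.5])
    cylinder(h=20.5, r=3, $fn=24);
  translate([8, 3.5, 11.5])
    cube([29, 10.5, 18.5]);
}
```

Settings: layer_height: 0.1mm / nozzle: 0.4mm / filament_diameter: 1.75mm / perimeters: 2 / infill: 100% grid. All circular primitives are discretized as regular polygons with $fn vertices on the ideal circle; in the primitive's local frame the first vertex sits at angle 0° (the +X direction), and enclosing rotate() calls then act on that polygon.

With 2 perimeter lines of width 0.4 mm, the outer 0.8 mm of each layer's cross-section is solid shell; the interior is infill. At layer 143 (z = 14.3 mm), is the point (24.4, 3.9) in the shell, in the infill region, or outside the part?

At z = 14.3 mm: the r=7.5 cylinder contributes a regular 24-gon of circumradius 7.5; the cube at (-3, 10.5) is not intersected at this z (z outside [14.5, 27.5]); the r=3 cylinder at (16, 6.5) contributes a regular 24-gon of circumradius 3; the 29×10.5 cube at (8, 3.5) contributes its full rectangle; Combining (union): the regions partially overlap (shared area 27.95 mm²), so overlapping operands fuse into one piece — 2 connected regions. Overall, the cross-section has 2 separate islands. The nearest boundary edge runs (37.00, 3.50)→(16.00, 3.50); distance from the point to it = 0.40 mm. (Shell/infill is judged within the island containing the point — the largest one.) The point is inside the cross-section, 0.40 mm from the nearest boundary — within the 0.8 mm shell band (2 × 0.4).

shell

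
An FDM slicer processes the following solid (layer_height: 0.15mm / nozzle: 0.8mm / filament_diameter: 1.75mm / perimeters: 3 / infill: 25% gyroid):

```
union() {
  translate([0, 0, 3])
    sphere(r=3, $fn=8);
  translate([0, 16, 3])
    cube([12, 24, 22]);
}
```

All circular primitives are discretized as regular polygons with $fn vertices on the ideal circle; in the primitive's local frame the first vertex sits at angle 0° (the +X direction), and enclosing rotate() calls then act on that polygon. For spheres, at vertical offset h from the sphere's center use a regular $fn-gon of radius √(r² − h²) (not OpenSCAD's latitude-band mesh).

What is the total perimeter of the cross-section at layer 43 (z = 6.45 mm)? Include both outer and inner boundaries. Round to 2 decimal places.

72.00 mm

At z = 6.45 mm: the sphere is absent (|z−center|=3.450 > r=3); the cube at (0, 16) (footprint 12×24) is included at this height (perimeter 72.00 mm); Taking the union: only the 12×24 cube at (0, 16) is present, so the union is just that shape — boundary = 72.00 mm. Overall, the cross-section is a single solid region. Total boundary length (outer) = 72.00 mm.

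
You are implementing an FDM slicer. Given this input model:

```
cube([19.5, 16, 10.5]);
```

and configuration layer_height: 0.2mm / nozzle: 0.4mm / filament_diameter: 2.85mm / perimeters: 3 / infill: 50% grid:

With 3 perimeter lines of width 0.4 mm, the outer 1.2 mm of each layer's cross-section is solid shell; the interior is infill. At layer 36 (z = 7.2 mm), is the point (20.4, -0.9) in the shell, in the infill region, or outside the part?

At z = 7.2 mm: the cube (footprint 19.5×16) is included at this height. Overall, the cross-section is a single solid region. The nearest boundary edge runs (0.00, 0.00)→(19.50, 0.00); distance from the point to it = 1.27 mm. The point is not inside any of the regions above, so it lies outside the cross-section (1.27 mm from the nearest boundary).

outside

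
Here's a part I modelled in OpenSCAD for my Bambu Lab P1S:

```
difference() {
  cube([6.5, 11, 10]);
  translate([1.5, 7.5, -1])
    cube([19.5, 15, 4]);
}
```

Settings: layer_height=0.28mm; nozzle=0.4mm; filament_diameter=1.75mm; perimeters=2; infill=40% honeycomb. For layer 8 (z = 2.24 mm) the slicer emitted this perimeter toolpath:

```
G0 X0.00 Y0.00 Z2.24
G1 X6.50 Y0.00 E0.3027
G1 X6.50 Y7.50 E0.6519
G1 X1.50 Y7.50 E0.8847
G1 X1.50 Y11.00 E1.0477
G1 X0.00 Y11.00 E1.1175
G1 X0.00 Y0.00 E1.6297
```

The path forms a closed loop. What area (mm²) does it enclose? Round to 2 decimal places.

Apply the shoelace formula to the sequence of (X, Y) vertices; enclosed area = 54.00 mm².

54.00 mm²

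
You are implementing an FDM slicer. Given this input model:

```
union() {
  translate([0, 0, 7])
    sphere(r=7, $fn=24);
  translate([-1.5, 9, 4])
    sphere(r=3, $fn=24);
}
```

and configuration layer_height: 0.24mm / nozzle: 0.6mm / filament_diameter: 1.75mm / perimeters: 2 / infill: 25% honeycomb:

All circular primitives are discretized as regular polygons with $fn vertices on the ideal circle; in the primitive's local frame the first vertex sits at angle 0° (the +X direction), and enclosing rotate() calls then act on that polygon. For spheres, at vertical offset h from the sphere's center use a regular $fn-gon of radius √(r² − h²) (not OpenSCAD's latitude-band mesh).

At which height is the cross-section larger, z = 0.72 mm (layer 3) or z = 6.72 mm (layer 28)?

layer 28 (z = 6.72 mm)

Layer 3 (z = 0.72): the r=7 sphere contributes a regular 24-gon of circumradius √(7²−6.28²) = 3.092 (area = (24/2)·3.092²·sin(360°/24) = 29.70 mm²); the sphere at (-1.5, 9) does not reach this height (|z−center|=3.280 > r=3); Merging all regions: only the r=7 sphere is present, so the union is just that shape — area = 29.70 mm². So its area = 29.70 mm². Layer 28 (z = 6.72): the r=7 sphere slices to a regular 24-gon of circumradius 6.994 (√(r²−h²) with h=0.28 from center) (area = (24/2)·6.994²·sin(360°/24) = 151.94 mm²); the r=3 sphere at (-1.5, 9) slices to a regular 24-gon of circumradius 1.266 (√(r²−h²) with h=2.72 from center) (area = (24/2)·1.266²·sin(360°/24) = 4.97 mm²); Taking the union: the 2 present regions are separate (no shared area or edge), so areas and boundary lengths simply add and each stays a separate island — area = 156.92 mm². So its area = 156.92 mm². Layer 28 is larger (156.92 vs 29.70 mm²).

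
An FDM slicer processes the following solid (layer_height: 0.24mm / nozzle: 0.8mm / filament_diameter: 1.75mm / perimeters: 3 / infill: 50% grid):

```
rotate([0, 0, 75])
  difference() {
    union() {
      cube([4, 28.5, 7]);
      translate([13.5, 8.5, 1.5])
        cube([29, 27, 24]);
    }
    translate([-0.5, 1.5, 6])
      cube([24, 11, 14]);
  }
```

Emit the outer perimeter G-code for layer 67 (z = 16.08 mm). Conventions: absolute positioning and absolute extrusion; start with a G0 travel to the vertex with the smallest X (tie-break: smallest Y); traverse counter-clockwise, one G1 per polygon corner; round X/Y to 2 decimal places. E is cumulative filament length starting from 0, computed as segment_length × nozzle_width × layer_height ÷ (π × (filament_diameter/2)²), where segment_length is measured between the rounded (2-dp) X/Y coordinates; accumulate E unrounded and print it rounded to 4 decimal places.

G0 X-30.80 Y22.23 Z16.08
G1 X-8.58 Y16.28 E1.8362
G1 X-5.99 Y25.93 E2.6338
G1 X-2.13 Y24.90 E2.9527
G1 X2.79 Y43.25 E4.4692
G1 X-23.29 Y50.24 E6.6245
G1 X-30.80 Y22.23 E8.9393

At z = 16.08 mm: the cube is not intersected at this z (z outside [0, 7]); the cube at (13.5, 8.5) is present — its section is the full 29×27 rectangle; Taking the union: only the 29×27 cube at (13.5, 8.5) is present, so the union is just that shape — 1 connected region; the cube at (-0.5, 1.5) is present — its section is the full 24×11 rectangle; After the difference (first − rest): starting from the result so far, the 24×11 cube at (-0.5, 1.5) partially overlaps it — only the 40.00 mm² overlap (of its 264.00 mm²) is removed, clipping the outline — 1 connected region; (whole slice rotated 75° about Z — lengths, areas and connectivity unchanged). The outline is a single polygon with 6 vertices. Extrusion per mm of travel: 0.8 × 0.24 / (π × 0.875²) = 0.079824. Accumulating E over each segment gives final E = 8.9393.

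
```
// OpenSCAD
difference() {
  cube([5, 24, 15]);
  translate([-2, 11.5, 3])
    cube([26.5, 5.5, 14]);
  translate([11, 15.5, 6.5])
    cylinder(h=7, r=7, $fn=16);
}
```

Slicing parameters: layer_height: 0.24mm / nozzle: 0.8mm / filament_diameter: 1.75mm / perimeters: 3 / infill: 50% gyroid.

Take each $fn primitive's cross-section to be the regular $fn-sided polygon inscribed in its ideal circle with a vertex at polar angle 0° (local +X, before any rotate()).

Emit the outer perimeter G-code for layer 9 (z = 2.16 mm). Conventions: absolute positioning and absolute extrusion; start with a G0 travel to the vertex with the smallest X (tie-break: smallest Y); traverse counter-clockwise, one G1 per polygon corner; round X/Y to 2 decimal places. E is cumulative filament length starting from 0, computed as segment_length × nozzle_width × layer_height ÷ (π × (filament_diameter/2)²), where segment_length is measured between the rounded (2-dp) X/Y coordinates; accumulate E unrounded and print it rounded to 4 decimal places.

At z = 2.16 mm: the cube (footprint 5×24) is included at this height; the cube at (-2, 11.5) does not reach this height (z outside [3, 17]); the cylinder at (11, 15.5) is absent (z outside [6.5, 13.5]); Subtracting the remaining from the first: none of the subtracted shapes is present at this height, so the 5×24 cube is unchanged — 1 connected region. The outline is a single polygon with 4 vertices. Extrusion per mm of travel: 0.8 × 0.24 / (π × 0.875²) = 0.079824. Accumulating E over each segment gives final E = 4.6298.

G0 X0.00 Y0.00 Z2.16
G1 X5.00 Y0.00 E0.3991
G1 X5.00 Y24.00 E2.3149
G1 X0.00 Y24.00 E2.7140
G1 X0.00 Y0.00 E4.6298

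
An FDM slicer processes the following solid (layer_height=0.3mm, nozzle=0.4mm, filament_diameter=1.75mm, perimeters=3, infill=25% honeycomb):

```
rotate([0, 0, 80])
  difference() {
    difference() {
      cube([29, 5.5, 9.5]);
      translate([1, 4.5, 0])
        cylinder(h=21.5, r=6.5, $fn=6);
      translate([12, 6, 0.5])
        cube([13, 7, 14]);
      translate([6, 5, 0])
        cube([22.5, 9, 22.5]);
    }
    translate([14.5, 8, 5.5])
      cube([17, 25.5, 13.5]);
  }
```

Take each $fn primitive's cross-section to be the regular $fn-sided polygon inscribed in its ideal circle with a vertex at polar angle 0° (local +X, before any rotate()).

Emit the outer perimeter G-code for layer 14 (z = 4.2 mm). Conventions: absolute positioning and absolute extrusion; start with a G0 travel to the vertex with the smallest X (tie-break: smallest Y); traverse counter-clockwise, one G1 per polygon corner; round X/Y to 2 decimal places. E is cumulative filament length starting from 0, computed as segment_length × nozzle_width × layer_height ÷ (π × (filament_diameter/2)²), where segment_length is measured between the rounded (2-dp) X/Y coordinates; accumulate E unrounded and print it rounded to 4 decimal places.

G0 X-3.67 Y7.97 Z4.20
G1 X-3.13 Y8.17 E0.0287
G1 X0.85 Y4.83 E0.2879
G1 X5.04 Y28.56 E1.4902
G1 X-0.38 Y29.51 E1.7647
G1 X-0.47 Y29.02 E1.7895
G1 X0.02 Y28.94 E1.8143
G1 X-3.67 Y7.97 E2.8766

At z = 4.2 mm: the cube (footprint 29×5.5) is included at this height; the cylinder at (1, 4.5): section is a regular 6-gon, circumradius r=6.5; the cube at (12, 6) (footprint 13×7) is included at this height; the 22.5×9 cube at (6, 5) contributes its full rectangle; Subtracting the remaining from the first: starting from the 29×5.5 cube, the r=6.5 cylinder at (1, 4.5) partially overlaps it — only the 35.12 mm² overlap (of its 109.77 mm²) is removed, clipping the outline; the 13×7 cube at (12, 6) misses the remaining region (no effect); the 22.5×9 cube at (6, 5) partially overlaps it — only the 10.72 mm² overlap (of its 202.50 mm²) is removed, clipping the outline — 1 connected region; the cube at (14.5, 8) is not intersected at this z (z outside [5.5, 19]); Taking the first minus the rest: none of the subtracted shapes is present at this height, so that combined region is unchanged — 1 connected region; (rotated 80° about Z; rotation is an isometry so areas/perimeters/island counts are preserved). The outline is a single polygon with 7 vertices. Extrusion per mm of travel: 0.4 × 0.3 / (π × 0.875²) = 0.049890. Accumulating E over each segment gives final E = 2.8766.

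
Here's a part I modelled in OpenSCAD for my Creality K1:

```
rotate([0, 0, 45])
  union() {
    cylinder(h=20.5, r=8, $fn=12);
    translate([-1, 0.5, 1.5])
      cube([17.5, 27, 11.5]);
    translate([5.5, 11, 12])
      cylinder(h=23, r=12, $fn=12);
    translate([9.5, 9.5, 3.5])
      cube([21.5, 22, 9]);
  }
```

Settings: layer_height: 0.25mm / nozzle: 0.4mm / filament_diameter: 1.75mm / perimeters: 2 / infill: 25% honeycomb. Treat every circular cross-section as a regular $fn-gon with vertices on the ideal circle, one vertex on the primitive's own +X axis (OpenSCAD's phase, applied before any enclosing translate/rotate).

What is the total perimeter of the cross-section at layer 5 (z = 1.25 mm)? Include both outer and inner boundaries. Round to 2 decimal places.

At z = 1.25 mm: the r=8 cylinder contributes a regular 12-gon of circumradius 8 (perimeter = 2·12·8.000·sin(180°/12) = 49.69 mm); the cube at (-1, 0.5) does not reach this height (z outside [1.5, 13]); the cylinder at (5.5, 11) does not reach this height (z outside [12, 35]); the cube at (9.5, 9.5) is not intersected at this z (z outside [3.5, 12.5]); Combining (union): only the r=8 cylinder is present, so the union is just that shape — boundary = 49.69 mm; (rotated 45° about Z; rotation is an isometry so areas/perimeters/island counts are preserved). Overall, the cross-section is a single solid region. Total boundary length (outer) = 49.69 mm.

49.69 mm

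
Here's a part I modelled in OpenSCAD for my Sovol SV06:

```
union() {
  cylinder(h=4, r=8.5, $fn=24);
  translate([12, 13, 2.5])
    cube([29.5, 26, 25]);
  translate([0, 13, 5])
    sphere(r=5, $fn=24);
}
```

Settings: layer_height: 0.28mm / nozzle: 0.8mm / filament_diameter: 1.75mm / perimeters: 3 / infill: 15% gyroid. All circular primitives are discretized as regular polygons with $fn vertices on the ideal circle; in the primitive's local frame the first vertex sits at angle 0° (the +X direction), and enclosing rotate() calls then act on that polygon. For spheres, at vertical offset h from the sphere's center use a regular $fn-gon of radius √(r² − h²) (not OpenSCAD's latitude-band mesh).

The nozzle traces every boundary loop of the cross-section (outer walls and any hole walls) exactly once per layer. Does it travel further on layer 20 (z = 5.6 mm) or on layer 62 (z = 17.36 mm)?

layer 20 (z = 5.6 mm)

Layer 20 (z = 5.6): the cylinder does not reach this height (z outside [0, 4]); the 29.5×26 cube at (12, 13) contributes its full rectangle (perimeter 111.00 mm); the r=5 sphere at (0, 13) slices to a regular 24-gon of circumradius 4.964 (√(r²−h²) with h=0.6 from center) (perimeter = 2·24·4.964·sin(180°/24) = 31.10 mm); Merging all regions: the 2 present regions are separate (no shared area or edge), so areas and boundary lengths simply add and each stays a separate island — boundary = 142.10 mm. So its perimeter = 142.10 mm. Layer 62 (z = 17.36): the cylinder does not reach this height (z outside [0, 4]); the 29.5×26 cube at (12, 13) contributes its full rectangle (perimeter 111.00 mm); the sphere at (0, 13) is not intersected at this z (|z−center|=12.360 > r=5); Merging all regions: only the 29.5×26 cube at (12, 13) is present, so the union is just that shape — boundary = 111.00 mm. So its perimeter = 111.00 mm. Layer 20 is larger (142.10 vs 111.00 mm).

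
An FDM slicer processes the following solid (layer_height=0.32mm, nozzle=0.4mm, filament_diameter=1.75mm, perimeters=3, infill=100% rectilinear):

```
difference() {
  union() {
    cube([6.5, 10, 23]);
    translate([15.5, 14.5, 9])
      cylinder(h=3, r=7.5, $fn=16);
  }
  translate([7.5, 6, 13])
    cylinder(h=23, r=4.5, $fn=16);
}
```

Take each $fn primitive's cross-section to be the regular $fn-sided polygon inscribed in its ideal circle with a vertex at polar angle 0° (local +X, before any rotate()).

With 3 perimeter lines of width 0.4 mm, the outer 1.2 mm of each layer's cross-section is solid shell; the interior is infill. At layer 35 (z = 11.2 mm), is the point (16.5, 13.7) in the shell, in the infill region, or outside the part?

infill

At z = 11.2 mm: the cube (footprint 6.5×10) is included at this height; the r=7.5 cylinder at (15.5, 14.5) gives a regular 16-gon of circumradius 7.5 (constant along its height); Combining (union): the 2 present regions are separate (no shared area or edge), so areas and boundary lengths simply add and each stays a separate island — 2 connected regions; the cylinder at (7.5, 6) is absent (z outside [13, 36]); Taking the first minus the rest: none of the subtracted shapes is present at this height, so the result so far is unchanged — 2 connected regions. Overall, the cross-section has 2 separate islands. The nearest boundary edge runs (22.43, 11.63)→(20.80, 9.20); distance from the point to it = 6.08 mm. (Shell/infill is judged within the island containing the point — the largest one.) The point is inside the cross-section and 6.08 mm from the nearest boundary — more than the 1.2 mm shell width (3 × 0.4), so it's in the infill interior.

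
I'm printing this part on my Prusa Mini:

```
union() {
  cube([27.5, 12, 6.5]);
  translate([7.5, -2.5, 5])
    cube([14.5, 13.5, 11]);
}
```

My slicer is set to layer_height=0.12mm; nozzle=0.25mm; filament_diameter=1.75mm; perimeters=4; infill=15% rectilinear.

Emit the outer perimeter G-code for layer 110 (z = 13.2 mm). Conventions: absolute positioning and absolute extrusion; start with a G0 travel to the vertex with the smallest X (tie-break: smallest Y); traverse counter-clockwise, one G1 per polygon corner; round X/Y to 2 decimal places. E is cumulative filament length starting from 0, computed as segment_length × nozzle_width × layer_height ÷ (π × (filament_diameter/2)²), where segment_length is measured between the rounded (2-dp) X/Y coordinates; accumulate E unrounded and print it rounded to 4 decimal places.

G0 X7.50 Y-2.50 Z13.20
G1 X22.00 Y-2.50 E0.1809
G1 X22.00 Y11.00 E0.3492
G1 X7.50 Y11.00 E0.5301
G1 X7.50 Y-2.50 E0.6985

At z = 13.2 mm: the cube is absent (z outside [0, 6.5]); the cube at (7.5, -2.5) is present — its section is the full 14.5×13.5 rectangle; Taking the union: only the 14.5×13.5 cube at (7.5, -2.5) is present, so the union is just that shape — 1 connected region. The outline is a single polygon with 4 vertices. Extrusion per mm of travel: 0.25 × 0.12 / (π × 0.875²) = 0.012473. Accumulating E over each segment gives final E = 0.6985.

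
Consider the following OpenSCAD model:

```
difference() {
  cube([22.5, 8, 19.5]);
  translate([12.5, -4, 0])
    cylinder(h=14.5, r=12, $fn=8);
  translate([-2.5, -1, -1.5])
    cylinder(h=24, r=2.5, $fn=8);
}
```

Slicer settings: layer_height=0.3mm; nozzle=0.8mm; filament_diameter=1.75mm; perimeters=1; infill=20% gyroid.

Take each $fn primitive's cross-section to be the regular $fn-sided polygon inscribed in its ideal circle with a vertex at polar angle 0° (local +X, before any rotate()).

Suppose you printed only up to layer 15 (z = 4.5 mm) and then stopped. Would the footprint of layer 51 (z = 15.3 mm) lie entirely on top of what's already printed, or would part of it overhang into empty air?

Compare the two slices. At z = 4.5: the cube is present — its section is the full 22.5×8 rectangle (area 180.00 mm²); the r=12 cylinder at (12.5, -4) contributes a regular 8-gon of circumradius 12 (area = (8/2)·12.000²·sin(360°/8) = 407.29 mm²); the cylinder at (-2.5, -1): section is a regular 8-gon, circumradius r=2.5 (area = (8/2)·2.500²·sin(360°/8) = 17.68 mm²); Subtracting the remaining from the first: starting from the 22.5×8 cube (180.00 mm²), the r=12 cylinder at (12.5, -4) partially overlaps it — only the 114.13 mm² overlap (of its 407.29 mm²) is removed, clipping the outline; the r=2.5 cylinder at (-2.5, -1) misses the remaining region (no effect) — area = 65.87 mm². At z = 15.3: the cube (footprint 22.5×8) is included at this height (area 180.00 mm²); the cylinder at (12.5, -4) is not intersected at this z (z outside [0, 14.5]); the cylinder at (-2.5, -1): section is a regular 8-gon, circumradius r=2.5 (area = (8/2)·2.500²·sin(360°/8) = 17.68 mm²); Taking the first minus the rest: starting from the 22.5×8 cube (180.00 mm²), the r=2.5 cylinder at (-2.5, -1) misses the remaining region (no effect) — area = 180.00 mm². Checking containment: at z = 15.3 the cross-section extends beyond the z = 4.5 cross-section by about 114.13 mm².

part overhangs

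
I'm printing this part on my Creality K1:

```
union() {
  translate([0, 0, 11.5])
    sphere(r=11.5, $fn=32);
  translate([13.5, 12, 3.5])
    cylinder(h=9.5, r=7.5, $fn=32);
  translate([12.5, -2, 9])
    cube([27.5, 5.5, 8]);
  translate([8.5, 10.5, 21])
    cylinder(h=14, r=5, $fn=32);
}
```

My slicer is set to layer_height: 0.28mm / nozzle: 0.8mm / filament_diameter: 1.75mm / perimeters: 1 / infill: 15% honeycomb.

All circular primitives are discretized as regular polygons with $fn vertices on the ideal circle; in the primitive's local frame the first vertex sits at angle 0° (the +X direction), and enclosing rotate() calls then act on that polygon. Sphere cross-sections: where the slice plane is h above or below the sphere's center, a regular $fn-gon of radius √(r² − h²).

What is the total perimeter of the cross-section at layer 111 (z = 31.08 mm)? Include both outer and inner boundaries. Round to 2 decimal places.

At z = 31.08 mm: the sphere is absent (|z−center|=19.580 > r=11.5); the cylinder at (13.5, 12) is absent (z outside [3.5, 13]); the cube at (12.5, -2) is not intersected at this z (z outside [9, 17]); the cylinder at (8.5, 10.5): section is a regular 32-gon, circumradius r=5 (perimeter = 2·32·5.000·sin(180°/32) = 31.37 mm); Merging all regions: only the r=5 cylinder at (8.5, 10.5) is present, so the union is just that shape — boundary = 31.37 mm. Overall, the cross-section is a single solid region. Total boundary length (outer) = 31.37 mm.

31.37 mm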